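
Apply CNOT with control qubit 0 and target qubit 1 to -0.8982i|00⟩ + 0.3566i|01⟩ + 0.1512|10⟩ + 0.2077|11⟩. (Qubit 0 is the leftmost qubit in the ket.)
-0.8982i|00⟩ + 0.3566i|01⟩ + 0.2077|10⟩ + 0.1512|11⟩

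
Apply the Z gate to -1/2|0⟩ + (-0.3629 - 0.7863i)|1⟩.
-1/2|0⟩ + (0.3629 + 0.7863i)|1⟩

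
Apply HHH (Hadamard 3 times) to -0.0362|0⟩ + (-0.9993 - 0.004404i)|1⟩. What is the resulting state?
(-0.7322 - 0.003114i)|0⟩ + (0.681 + 0.003114i)|1⟩

H² = I, so H^3 = H: a single Hadamard. With (a, b) = (-0.0362, (-0.9993 - 0.004404i)), H gives ((a + b)/√2, (a − b)/√2) = ((-0.7322 - 0.003114i), (0.681 + 0.003114i)).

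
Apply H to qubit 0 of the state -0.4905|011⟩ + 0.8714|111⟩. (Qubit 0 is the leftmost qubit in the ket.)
0.2693|011⟩ - 0.963|111⟩

H on qubit 0 mixes each pair of kets that differ only in qubit 0: amplitudes (a, b) of (|…0…⟩, |…1…⟩) become ((a + b)/√2, (a − b)/√2). Kets absent from the input have amplitude 0.
(|011⟩, |111⟩): (a, b) = (-0.4905, 0.8714) → (0.2693, -0.963)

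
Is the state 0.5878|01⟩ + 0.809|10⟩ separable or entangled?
Entangled

Writing the state as a|00⟩ + b|01⟩ + c|10⟩ + d|11⟩, it is a product state iff ad − bc = 0.
Here (a, b, c, d) = (0, 0.5878, 0.809, 0): ad − bc = (0)(0) − (0.5878)(0.809) = -0.4755 ≠ 0, so the state is entangled.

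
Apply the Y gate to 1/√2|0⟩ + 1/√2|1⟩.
-(1/√2)i|0⟩ + (1/√2)i|1⟩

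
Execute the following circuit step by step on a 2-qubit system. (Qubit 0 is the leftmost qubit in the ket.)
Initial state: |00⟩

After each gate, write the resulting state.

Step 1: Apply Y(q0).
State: i|10⟩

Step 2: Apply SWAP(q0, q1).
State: i|01⟩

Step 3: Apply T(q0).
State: i|01⟩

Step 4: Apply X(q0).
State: i|11⟩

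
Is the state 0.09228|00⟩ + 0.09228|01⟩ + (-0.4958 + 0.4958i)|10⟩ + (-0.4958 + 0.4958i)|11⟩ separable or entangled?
Separable

Writing the state as a|00⟩ + b|01⟩ + c|10⟩ + d|11⟩, it is a product state iff ad − bc = 0.
Here (a, b, c, d) = (0.09228, 0.09228, (-0.4958 + 0.4958i), (-0.4958 + 0.4958i)): ad − bc = (0.09228)(-0.4958 + 0.4958i) − (0.09228)(-0.4958 + 0.4958i) = 0, so the state is separable.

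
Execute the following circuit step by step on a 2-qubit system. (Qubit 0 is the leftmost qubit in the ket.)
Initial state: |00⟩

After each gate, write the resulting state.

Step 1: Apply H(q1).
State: 1/√2|00⟩ + 1/√2|01⟩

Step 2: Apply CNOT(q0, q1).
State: 1/√2|00⟩ + 1/√2|01⟩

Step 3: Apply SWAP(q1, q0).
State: 1/√2|00⟩ + 1/√2|10⟩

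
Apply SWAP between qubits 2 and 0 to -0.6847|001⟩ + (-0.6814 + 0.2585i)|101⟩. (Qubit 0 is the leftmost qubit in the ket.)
-0.6847|100⟩ + (-0.6814 + 0.2585i)|101⟩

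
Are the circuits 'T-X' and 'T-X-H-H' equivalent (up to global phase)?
Yes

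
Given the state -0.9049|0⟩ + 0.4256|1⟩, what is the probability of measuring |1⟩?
0.1811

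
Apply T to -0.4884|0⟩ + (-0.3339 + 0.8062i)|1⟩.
-0.4884|0⟩ + (-0.8062 + 0.334i)|1⟩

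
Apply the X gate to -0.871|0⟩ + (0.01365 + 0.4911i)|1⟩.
(0.01365 + 0.4911i)|0⟩ - 0.871|1⟩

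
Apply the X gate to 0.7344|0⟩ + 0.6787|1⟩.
0.6787|0⟩ + 0.7344|1⟩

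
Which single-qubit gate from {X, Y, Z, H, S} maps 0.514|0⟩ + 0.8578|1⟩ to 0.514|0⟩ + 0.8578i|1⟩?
S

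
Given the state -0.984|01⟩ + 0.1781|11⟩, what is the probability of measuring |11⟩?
0.03172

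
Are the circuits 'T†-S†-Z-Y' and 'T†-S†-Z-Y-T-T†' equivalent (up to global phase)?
Yes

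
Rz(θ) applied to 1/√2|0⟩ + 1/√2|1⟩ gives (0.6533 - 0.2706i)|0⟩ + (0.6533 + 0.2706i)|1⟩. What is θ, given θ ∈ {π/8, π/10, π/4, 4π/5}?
π/4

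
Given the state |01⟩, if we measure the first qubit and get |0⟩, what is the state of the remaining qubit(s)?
|1⟩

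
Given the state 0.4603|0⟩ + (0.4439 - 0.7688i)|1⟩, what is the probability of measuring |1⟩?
0.7881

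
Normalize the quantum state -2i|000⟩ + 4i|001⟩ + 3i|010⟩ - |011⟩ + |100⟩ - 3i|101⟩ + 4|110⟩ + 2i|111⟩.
-0.2582i|000⟩ + 0.5164i|001⟩ + 0.3873i|010⟩ - 0.1291|011⟩ + 0.1291|100⟩ - 0.3873i|101⟩ + 0.5164|110⟩ + 0.2582i|111⟩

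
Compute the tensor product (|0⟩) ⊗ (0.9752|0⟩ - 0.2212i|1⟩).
0.9752|00⟩ - 0.2212i|01⟩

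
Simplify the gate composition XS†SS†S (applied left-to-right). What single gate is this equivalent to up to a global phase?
X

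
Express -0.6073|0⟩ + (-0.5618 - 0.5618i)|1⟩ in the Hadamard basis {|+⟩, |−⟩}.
(-0.8267 - 0.3973i)|+⟩ + (-0.03217 + 0.3973i)|−⟩

With |ψ⟩ = α|0⟩ + β|1⟩, the Hadamard-basis coefficients are ⟨+|ψ⟩ = (α + β)/√2 and ⟨−|ψ⟩ = (α − β)/√2.
Here α = -0.6073, β = (-0.5618 - 0.5618i): (α + β)/√2 = (-0.8267 - 0.3973i), (α − β)/√2 = (-0.03217 + 0.3973i).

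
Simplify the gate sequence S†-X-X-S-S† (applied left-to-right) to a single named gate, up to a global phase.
S†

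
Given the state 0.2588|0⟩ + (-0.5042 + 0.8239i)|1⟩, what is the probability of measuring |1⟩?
0.933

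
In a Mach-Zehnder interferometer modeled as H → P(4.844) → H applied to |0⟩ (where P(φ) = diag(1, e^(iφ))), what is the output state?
(0.5656 - 0.4957i)|0⟩ + (0.4344 + 0.4957i)|1⟩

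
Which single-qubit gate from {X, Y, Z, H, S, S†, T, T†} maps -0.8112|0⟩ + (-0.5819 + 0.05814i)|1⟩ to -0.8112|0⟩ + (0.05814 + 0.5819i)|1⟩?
S†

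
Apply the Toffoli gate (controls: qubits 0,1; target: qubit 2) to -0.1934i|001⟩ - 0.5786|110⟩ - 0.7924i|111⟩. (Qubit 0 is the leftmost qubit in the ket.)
-0.1934i|001⟩ - 0.7924i|110⟩ - 0.5786|111⟩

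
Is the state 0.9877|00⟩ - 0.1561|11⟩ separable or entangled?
Entangled

Writing the state as a|00⟩ + b|01⟩ + c|10⟩ + d|11⟩, it is a product state iff ad − bc = 0.
Here (a, b, c, d) = (0.9877, 0, 0, -0.1561): ad − bc = (0.9877)(-0.1561) − (0)(0) = -0.1542 ≠ 0, so the state is entangled.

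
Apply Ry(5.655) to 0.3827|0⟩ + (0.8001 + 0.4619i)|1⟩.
(-0.6112 - 0.1427i)|0⟩ + (-0.6427 - 0.4393i)|1⟩

Ry(5.655) = [[cos(θ/2), −sin(θ/2)], [sin(θ/2), cos(θ/2)]]; θ = 5.655, cos(θ/2) ≈ -0.951077, sin(θ/2) ≈ 0.308954.
With a = amp(|0⟩) = 0.3827 and b = amp(|1⟩) = (0.8001 + 0.4619i):
new amp(|0⟩) = (-0.951077)·a + (-0.308954)·b = (-0.6112 - 0.1427i)
new amp(|1⟩) = (0.308954)·a + (-0.951077)·b = (-0.6427 - 0.4393i)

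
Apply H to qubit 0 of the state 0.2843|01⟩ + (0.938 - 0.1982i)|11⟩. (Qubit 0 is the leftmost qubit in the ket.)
(0.8643 - 0.1401i)|01⟩ + (-0.4622 + 0.1401i)|11⟩

H on qubit 0 mixes each pair of kets that differ only in qubit 0: amplitudes (a, b) of (|…0…⟩, |…1…⟩) become ((a + b)/√2, (a − b)/√2). Kets absent from the input have amplitude 0.
(|01⟩, |11⟩): (a, b) = (0.2843, (0.938 - 0.1982i)) → ((0.8643 - 0.1401i), (-0.4622 + 0.1401i))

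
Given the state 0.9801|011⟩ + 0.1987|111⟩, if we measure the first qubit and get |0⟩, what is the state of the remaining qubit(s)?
|11⟩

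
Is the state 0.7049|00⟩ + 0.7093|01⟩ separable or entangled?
Separable

Writing the state as a|00⟩ + b|01⟩ + c|10⟩ + d|11⟩, it is a product state iff ad − bc = 0.
Here (a, b, c, d) = (0.7049, 0.7093, 0, 0): ad − bc = (0.7049)(0) − (0.7093)(0) = 0, so the state is separable.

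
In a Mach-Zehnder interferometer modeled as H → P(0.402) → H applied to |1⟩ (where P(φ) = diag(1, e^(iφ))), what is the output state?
(0.03986 - 0.1956i)|0⟩ + (0.9601 + 0.1956i)|1⟩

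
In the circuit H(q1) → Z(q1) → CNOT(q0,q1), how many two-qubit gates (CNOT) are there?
1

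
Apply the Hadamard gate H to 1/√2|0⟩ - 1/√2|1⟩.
|1⟩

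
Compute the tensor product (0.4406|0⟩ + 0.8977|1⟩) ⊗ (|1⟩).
0.4406|01⟩ + 0.8977|11⟩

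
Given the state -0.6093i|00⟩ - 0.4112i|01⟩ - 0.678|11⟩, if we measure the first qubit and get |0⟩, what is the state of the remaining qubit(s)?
-0.8289i|0⟩ - 0.5594i|1⟩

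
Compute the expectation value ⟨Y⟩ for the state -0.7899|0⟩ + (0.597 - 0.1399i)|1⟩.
0.221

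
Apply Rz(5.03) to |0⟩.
(-0.81 - 0.5864i)|0⟩

Rz(5.03) = [[e^(−iθ/2), 0], [0, e^(iθ/2)]] with e^(±iθ/2) = cos(θ/2) ± i·sin(θ/2); θ = 5.03, cos(θ/2) ≈ -0.81003, sin(θ/2) ≈ 0.586388.
With a = amp(|0⟩) = 1 and b = amp(|1⟩) = 0:
new amp(|0⟩) = (-0.81003 - 0.586388i)·a = (-0.81 - 0.5864i)
new amp(|1⟩) = (-0.81003 + 0.586388i)·b = 0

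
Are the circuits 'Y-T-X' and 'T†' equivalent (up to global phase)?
No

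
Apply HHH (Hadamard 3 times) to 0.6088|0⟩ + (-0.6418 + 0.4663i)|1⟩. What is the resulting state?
(-0.02333 + 0.3297i)|0⟩ + (0.8843 - 0.3297i)|1⟩

H² = I, so H^3 = H: a single Hadamard. With (a, b) = (0.6088, (-0.6418 + 0.4663i)), H gives ((a + b)/√2, (a − b)/√2) = ((-0.02333 + 0.3297i), (0.8843 - 0.3297i)).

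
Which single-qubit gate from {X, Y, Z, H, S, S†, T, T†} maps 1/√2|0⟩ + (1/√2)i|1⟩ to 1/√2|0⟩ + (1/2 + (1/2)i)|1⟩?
T†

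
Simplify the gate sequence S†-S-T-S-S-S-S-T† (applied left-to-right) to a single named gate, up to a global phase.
I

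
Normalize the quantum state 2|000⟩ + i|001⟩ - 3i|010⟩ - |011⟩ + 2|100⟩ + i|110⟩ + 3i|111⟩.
0.3714|000⟩ + 0.1857i|001⟩ - 0.5571i|010⟩ - 0.1857|011⟩ + 0.3714|100⟩ + 0.1857i|110⟩ + 0.5571i|111⟩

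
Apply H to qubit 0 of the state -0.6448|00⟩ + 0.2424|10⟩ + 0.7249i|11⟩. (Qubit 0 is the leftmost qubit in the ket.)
-0.2845|00⟩ + 0.5126i|01⟩ - 0.6273|10⟩ - 0.5126i|11⟩

H on qubit 0 mixes each pair of kets that differ only in qubit 0: amplitudes (a, b) of (|…0…⟩, |…1…⟩) become ((a + b)/√2, (a − b)/√2). Kets absent from the input have amplitude 0.
(|00⟩, |10⟩): (a, b) = (-0.6448, 0.2424) → (-0.2845, -0.6273)
(|01⟩, |11⟩): (a, b) = (0, 0.7249i) → (0.5126i, -0.5126i)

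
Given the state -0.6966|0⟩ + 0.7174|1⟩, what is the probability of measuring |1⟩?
0.5147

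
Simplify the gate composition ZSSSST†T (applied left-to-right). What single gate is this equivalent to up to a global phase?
Z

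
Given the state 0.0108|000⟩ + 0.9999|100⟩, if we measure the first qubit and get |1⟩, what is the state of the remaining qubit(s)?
|00⟩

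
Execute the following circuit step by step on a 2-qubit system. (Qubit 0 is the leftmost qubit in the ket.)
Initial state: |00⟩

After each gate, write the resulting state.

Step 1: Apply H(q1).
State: 1/√2|00⟩ + 1/√2|01⟩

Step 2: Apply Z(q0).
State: 1/√2|00⟩ + 1/√2|01⟩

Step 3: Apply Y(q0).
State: (1/√2)i|10⟩ + (1/√2)i|11⟩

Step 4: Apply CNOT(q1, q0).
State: (1/√2)i|01⟩ + (1/√2)i|10⟩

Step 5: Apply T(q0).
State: (1/√2)i|01⟩ + (-1/2 + (1/2)i)|10⟩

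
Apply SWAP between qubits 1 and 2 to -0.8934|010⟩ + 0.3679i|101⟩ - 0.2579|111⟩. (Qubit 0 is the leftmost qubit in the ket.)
-0.8934|001⟩ + 0.3679i|110⟩ - 0.2579|111⟩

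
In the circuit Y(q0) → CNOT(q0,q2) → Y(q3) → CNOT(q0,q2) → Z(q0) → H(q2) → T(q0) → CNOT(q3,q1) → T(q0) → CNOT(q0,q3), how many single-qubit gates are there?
6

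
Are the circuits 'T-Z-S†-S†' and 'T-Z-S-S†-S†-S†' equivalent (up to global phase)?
Yes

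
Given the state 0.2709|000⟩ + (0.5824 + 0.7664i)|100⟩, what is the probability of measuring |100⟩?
0.9266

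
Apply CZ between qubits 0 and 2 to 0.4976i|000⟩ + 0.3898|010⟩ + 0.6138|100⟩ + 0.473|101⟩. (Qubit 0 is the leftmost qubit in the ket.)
0.4976i|000⟩ + 0.3898|010⟩ + 0.6138|100⟩ - 0.473|101⟩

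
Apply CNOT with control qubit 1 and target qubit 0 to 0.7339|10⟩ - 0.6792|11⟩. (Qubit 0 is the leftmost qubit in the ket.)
-0.6792|01⟩ + 0.7339|10⟩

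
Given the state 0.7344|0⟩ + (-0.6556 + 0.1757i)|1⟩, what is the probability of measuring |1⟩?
0.4607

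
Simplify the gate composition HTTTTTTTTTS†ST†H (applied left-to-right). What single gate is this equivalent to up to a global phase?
I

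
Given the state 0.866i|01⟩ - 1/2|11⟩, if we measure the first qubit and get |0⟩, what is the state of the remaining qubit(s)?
i|1⟩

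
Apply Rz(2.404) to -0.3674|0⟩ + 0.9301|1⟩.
(-0.1324 + 0.3427i)|0⟩ + (0.3353 + 0.8676i)|1⟩

Rz(2.404) = [[e^(−iθ/2), 0], [0, e^(iθ/2)]] with e^(±iθ/2) = cos(θ/2) ± i·sin(θ/2); θ = 2.404, cos(θ/2) ≈ 0.360493, sin(θ/2) ≈ 0.932762.
With a = amp(|0⟩) = -0.3674 and b = amp(|1⟩) = 0.9301:
new amp(|0⟩) = (0.360493 - 0.932762i)·a = (-0.1324 + 0.3427i)
new amp(|1⟩) = (0.360493 + 0.932762i)·b = (0.3353 + 0.8676i)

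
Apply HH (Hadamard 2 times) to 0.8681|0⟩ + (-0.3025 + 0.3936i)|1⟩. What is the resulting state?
0.8681|0⟩ + (-0.3025 + 0.3936i)|1⟩

H² = I, so an even number of Hadamards cancels: H^2 = I and the state is unchanged.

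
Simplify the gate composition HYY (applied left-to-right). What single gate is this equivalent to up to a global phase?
H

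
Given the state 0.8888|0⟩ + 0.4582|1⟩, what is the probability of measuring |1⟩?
0.2099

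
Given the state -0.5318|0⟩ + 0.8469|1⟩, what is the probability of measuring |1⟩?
0.7172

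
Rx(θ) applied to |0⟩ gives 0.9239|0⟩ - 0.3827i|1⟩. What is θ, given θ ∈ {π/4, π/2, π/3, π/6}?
π/4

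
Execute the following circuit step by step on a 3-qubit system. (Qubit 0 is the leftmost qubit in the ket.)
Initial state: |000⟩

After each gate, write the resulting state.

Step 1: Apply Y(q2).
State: i|001⟩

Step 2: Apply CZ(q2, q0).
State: i|001⟩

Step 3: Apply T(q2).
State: (-1/√2 + (1/√2)i)|001⟩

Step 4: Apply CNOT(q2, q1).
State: (-1/√2 + (1/√2)i)|011⟩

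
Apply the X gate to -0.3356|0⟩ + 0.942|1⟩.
0.942|0⟩ - 0.3356|1⟩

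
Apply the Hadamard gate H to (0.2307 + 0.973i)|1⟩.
(0.1631 + 0.688i)|0⟩ + (-0.1631 - 0.688i)|1⟩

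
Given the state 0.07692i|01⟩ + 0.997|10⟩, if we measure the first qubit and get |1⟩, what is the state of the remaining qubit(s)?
|0⟩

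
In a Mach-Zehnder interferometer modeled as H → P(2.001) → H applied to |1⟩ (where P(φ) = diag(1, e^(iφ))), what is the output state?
(0.7085 - 0.4544i)|0⟩ + (0.2915 + 0.4544i)|1⟩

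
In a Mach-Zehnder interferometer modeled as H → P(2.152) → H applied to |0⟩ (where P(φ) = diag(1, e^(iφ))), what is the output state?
(0.2255 + 0.4179i)|0⟩ + (0.7745 - 0.4179i)|1⟩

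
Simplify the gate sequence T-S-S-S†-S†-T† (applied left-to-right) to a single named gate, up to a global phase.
I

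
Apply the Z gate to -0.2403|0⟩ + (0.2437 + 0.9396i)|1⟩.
-0.2403|0⟩ + (-0.2437 - 0.9396i)|1⟩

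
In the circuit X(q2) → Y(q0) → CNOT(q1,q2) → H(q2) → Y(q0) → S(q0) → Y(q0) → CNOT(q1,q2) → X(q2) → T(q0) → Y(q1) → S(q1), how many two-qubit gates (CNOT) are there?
2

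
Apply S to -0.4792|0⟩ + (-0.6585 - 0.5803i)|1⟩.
-0.4792|0⟩ + (0.5803 - 0.6585i)|1⟩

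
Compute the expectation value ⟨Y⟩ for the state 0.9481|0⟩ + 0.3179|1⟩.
0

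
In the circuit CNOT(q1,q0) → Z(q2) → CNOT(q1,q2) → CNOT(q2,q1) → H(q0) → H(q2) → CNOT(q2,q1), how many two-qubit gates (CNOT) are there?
4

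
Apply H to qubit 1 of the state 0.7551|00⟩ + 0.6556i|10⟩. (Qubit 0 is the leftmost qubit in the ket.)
0.5339|00⟩ + 0.5339|01⟩ + 0.4636i|10⟩ + 0.4636i|11⟩

H on qubit 1 mixes each pair of kets that differ only in qubit 1: amplitudes (a, b) of (|…0…⟩, |…1…⟩) become ((a + b)/√2, (a − b)/√2). Kets absent from the input have amplitude 0.
(|00⟩, |01⟩): (a, b) = (0.7551, 0) → (0.5339, 0.5339)
(|10⟩, |11⟩): (a, b) = (0.6556i, 0) → (0.4636i, 0.4636i)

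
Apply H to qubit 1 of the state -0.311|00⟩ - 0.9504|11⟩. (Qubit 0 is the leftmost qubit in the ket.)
-0.2199|00⟩ - 0.2199|01⟩ - 0.672|10⟩ + 0.672|11⟩

H on qubit 1 mixes each pair of kets that differ only in qubit 1: amplitudes (a, b) of (|…0…⟩, |…1…⟩) become ((a + b)/√2, (a − b)/√2). Kets absent from the input have amplitude 0.
(|00⟩, |01⟩): (a, b) = (-0.311, 0) → (-0.2199, -0.2199)
(|10⟩, |11⟩): (a, b) = (0, -0.9504) → (-0.672, 0.672)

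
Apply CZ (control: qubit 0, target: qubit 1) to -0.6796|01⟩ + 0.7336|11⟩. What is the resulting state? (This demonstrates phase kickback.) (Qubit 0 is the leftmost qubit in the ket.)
-0.6796|01⟩ - 0.7336|11⟩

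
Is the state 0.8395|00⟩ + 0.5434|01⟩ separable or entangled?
Separable

Writing the state as a|00⟩ + b|01⟩ + c|10⟩ + d|11⟩, it is a product state iff ad − bc = 0.
Here (a, b, c, d) = (0.8395, 0.5434, 0, 0): ad − bc = (0.8395)(0) − (0.5434)(0) = 0, so the state is separable.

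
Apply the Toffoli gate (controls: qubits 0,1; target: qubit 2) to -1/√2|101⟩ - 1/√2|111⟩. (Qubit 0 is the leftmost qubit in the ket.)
-1/√2|101⟩ - 1/√2|110⟩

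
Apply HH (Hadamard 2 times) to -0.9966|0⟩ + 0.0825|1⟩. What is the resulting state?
-0.9966|0⟩ + 0.0825|1⟩

H² = I, so an even number of Hadamards cancels: H^2 = I and the state is unchanged.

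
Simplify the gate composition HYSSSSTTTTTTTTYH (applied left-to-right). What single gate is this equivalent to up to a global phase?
I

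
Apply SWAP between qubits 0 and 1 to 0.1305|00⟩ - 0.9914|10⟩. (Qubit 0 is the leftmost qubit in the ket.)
0.1305|00⟩ - 0.9914|01⟩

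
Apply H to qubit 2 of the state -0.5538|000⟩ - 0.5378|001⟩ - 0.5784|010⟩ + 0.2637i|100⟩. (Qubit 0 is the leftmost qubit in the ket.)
-0.7719|000⟩ - 0.01131|001⟩ - 0.409|010⟩ - 0.409|011⟩ + 0.1865i|100⟩ + 0.1865i|101⟩

H on qubit 2 mixes each pair of kets that differ only in qubit 2: amplitudes (a, b) of (|…0…⟩, |…1…⟩) become ((a + b)/√2, (a − b)/√2). Kets absent from the input have amplitude 0.
(|000⟩, |001⟩): (a, b) = (-0.5538, -0.5378) → (-0.7719, -0.01131)
(|010⟩, |011⟩): (a, b) = (-0.5784, 0) → (-0.409, -0.409)
(|100⟩, |101⟩): (a, b) = (0.2637i, 0) → (0.1865i, 0.1865i)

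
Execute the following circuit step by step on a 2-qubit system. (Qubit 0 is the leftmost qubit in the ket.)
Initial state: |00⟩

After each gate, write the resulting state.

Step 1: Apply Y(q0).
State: i|10⟩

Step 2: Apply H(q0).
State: (1/√2)i|00⟩ - (1/√2)i|10⟩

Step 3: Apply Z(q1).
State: (1/√2)i|00⟩ - (1/√2)i|10⟩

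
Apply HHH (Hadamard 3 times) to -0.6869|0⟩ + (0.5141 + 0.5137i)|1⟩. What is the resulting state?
(-0.1222 + 0.3632i)|0⟩ + (-0.8492 - 0.3632i)|1⟩

H² = I, so H^3 = H: a single Hadamard. With (a, b) = (-0.6869, (0.5141 + 0.5137i)), H gives ((a + b)/√2, (a − b)/√2) = ((-0.1222 + 0.3632i), (-0.8492 - 0.3632i)).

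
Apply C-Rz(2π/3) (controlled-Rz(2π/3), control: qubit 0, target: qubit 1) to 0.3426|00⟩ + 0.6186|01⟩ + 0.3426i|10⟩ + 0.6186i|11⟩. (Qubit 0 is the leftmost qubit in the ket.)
0.3426|00⟩ + 0.6186|01⟩ + (0.2967 + 0.1713i)|10⟩ + (-0.5357 + 0.3093i)|11⟩

C-Rz(2π/3) leaves the control-|0⟩ kets |00⟩, |01⟩ unchanged and applies Rz(2π/3) to qubit 1 on the control-|1⟩ pair (|10⟩, |11⟩).
Rz(2π/3) = [[e^(−iθ/2), 0], [0, e^(iθ/2)]] with e^(±iθ/2) = cos(θ/2) ± i·sin(θ/2); θ = 2π/3, cos(θ/2) ≈ 0.5, sin(θ/2) ≈ 0.866025.
With a = amp(|10⟩) = 0.3426i and b = amp(|11⟩) = 0.6186i:
new amp(|10⟩) = (0.5 - 0.866025i)·a = (0.2967 + 0.1713i)
new amp(|11⟩) = (0.5 + 0.866025i)·b = (-0.5357 + 0.3093i)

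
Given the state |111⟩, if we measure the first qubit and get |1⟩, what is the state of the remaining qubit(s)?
|11⟩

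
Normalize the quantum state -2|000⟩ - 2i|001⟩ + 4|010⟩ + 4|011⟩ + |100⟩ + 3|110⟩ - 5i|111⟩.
-0.2309|000⟩ - 0.2309i|001⟩ + 0.4619|010⟩ + 0.4619|011⟩ + 0.1155|100⟩ + 0.3464|110⟩ - (1/√3)i|111⟩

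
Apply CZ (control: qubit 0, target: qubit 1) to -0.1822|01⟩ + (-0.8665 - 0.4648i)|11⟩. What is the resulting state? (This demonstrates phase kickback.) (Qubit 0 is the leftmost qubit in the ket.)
-0.1822|01⟩ + (0.8665 + 0.4648i)|11⟩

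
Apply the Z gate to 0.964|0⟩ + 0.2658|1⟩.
0.964|0⟩ - 0.2658|1⟩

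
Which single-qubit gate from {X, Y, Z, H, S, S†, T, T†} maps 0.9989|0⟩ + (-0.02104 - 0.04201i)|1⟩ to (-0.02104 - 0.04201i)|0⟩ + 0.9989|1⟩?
X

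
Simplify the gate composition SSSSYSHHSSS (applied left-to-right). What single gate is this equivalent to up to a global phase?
Y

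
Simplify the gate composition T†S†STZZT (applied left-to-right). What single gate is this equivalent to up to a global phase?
T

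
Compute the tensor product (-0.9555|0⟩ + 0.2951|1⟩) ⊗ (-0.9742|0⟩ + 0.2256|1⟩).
0.9308|00⟩ - 0.2156|01⟩ - 0.2875|10⟩ + 0.06657|11⟩

amp(|b₁b₂…⟩) = product of the factor amplitudes for bits b₁, b₂, …; only kets whose every factor amplitude is nonzero survive.
|00⟩: (-0.9555)(-0.9742) = 0.9308
|01⟩: (-0.9555)(0.2256) = -0.2156
|10⟩: (0.2951)(-0.9742) = -0.2875
|11⟩: (0.2951)(0.2256) = 0.06657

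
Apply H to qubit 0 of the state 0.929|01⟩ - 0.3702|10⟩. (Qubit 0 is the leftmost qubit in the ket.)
-0.2618|00⟩ + 0.6569|01⟩ + 0.2618|10⟩ + 0.6569|11⟩

H on qubit 0 mixes each pair of kets that differ only in qubit 0: amplitudes (a, b) of (|…0…⟩, |…1…⟩) become ((a + b)/√2, (a − b)/√2). Kets absent from the input have amplitude 0.
(|00⟩, |10⟩): (a, b) = (0, -0.3702) → (-0.2618, 0.2618)
(|01⟩, |11⟩): (a, b) = (0.929, 0) → (0.6569, 0.6569)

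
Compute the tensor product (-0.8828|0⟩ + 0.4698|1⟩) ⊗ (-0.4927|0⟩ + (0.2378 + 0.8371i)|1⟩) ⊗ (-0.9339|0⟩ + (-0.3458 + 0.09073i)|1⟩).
-0.4062|000⟩ + (-0.1504 + 0.03946i)|001⟩ + (0.1961 + 0.6901i)|010⟩ + (0.1396 + 0.2365i)|011⟩ + 0.2162|100⟩ + (0.08004 - 0.021i)|101⟩ + (-0.1043 - 0.3673i)|110⟩ + (-0.07431 - 0.1259i)|111⟩

amp(|b₁b₂…⟩) = product of the factor amplitudes for bits b₁, b₂, …; only kets whose every factor amplitude is nonzero survive.
|000⟩: (-0.8828)(-0.4927)(-0.9339) = -0.4062
|001⟩: (-0.8828)(-0.4927)(-0.3458 + 0.09073i) = (-0.1504 + 0.03946i)
|010⟩: (-0.8828)(0.2378 + 0.8371i)(-0.9339) = (0.1961 + 0.6901i)
|011⟩: (-0.8828)(0.2378 + 0.8371i)(-0.3458 + 0.09073i) = (0.1396 + 0.2365i)
|100⟩: (0.4698)(-0.4927)(-0.9339) = 0.2162
|101⟩: (0.4698)(-0.4927)(-0.3458 + 0.09073i) = (0.08004 - 0.021i)
|110⟩: (0.4698)(0.2378 + 0.8371i)(-0.9339) = (-0.1043 - 0.3673i)
|111⟩: (0.4698)(0.2378 + 0.8371i)(-0.3458 + 0.09073i) = (-0.07431 - 0.1259i)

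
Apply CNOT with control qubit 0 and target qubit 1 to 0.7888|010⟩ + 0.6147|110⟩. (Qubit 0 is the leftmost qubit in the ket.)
0.7888|010⟩ + 0.6147|100⟩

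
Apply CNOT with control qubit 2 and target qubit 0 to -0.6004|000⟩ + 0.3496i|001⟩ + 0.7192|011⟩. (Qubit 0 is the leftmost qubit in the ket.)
-0.6004|000⟩ + 0.3496i|101⟩ + 0.7192|111⟩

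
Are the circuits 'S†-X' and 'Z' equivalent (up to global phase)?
No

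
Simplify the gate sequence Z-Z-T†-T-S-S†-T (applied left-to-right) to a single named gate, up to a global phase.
T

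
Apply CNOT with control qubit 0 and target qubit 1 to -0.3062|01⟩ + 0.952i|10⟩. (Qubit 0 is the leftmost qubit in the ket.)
-0.3062|01⟩ + 0.952i|11⟩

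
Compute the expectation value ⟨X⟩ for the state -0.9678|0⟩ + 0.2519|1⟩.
-0.4876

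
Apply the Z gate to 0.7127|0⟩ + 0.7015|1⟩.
0.7127|0⟩ - 0.7015|1⟩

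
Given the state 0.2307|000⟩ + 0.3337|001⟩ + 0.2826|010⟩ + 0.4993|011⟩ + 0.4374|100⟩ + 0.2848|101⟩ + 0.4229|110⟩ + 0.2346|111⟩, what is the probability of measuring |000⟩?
0.05322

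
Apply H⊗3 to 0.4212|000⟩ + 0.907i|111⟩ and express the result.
(0.1489 + 0.3207i)|000⟩ + (0.1489 - 0.3207i)|001⟩ + (0.1489 - 0.3207i)|010⟩ + (0.1489 + 0.3207i)|011⟩ + (0.1489 - 0.3207i)|100⟩ + (0.1489 + 0.3207i)|101⟩ + (0.1489 + 0.3207i)|110⟩ + (0.1489 - 0.3207i)|111⟩

H⊗3 gives amp(|y⟩) = (1/2√2) Σ_x (−1)^(x·y) amp(|x⟩), where x·y is the number of positions in which both x and y have a 1.
|000⟩: (0.4212 + 0.907i)/(2√2) = (0.1489 + 0.3207i)
|001⟩: (0.4212 - 0.907i)/(2√2) = (0.1489 - 0.3207i)
|010⟩: (0.4212 - 0.907i)/(2√2) = (0.1489 - 0.3207i)
|011⟩: (0.4212 + 0.907i)/(2√2) = (0.1489 + 0.3207i)
|100⟩: (0.4212 - 0.907i)/(2√2) = (0.1489 - 0.3207i)
|101⟩: (0.4212 + 0.907i)/(2√2) = (0.1489 + 0.3207i)
|110⟩: (0.4212 + 0.907i)/(2√2) = (0.1489 + 0.3207i)
|111⟩: (0.4212 - 0.907i)/(2√2) = (0.1489 - 0.3207i)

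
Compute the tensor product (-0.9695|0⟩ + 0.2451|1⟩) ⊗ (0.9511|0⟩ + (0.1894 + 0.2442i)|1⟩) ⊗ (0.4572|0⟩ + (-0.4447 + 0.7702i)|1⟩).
-0.4216|000⟩ + (0.4101 - 0.7102i)|001⟩ + (-0.08395 - 0.1082i)|010⟩ + (0.264 - 0.03614i)|011⟩ + 0.1066|100⟩ + (-0.1037 + 0.1795i)|101⟩ + (0.02122 + 0.02736i)|110⟩ + (-0.06674 + 0.009137i)|111⟩

amp(|b₁b₂…⟩) = product of the factor amplitudes for bits b₁, b₂, …; only kets whose every factor amplitude is nonzero survive.
|000⟩: (-0.9695)(0.9511)(0.4572) = -0.4216
|001⟩: (-0.9695)(0.9511)(-0.4447 + 0.7702i) = (0.4101 - 0.7102i)
|010⟩: (-0.9695)(0.1894 + 0.2442i)(0.4572) = (-0.08395 - 0.1082i)
|011⟩: (-0.9695)(0.1894 + 0.2442i)(-0.4447 + 0.7702i) = (0.264 - 0.03614i)
|100⟩: (0.2451)(0.9511)(0.4572) = 0.1066
|101⟩: (0.2451)(0.9511)(-0.4447 + 0.7702i) = (-0.1037 + 0.1795i)
|110⟩: (0.2451)(0.1894 + 0.2442i)(0.4572) = (0.02122 + 0.02736i)
|111⟩: (0.2451)(0.1894 + 0.2442i)(-0.4447 + 0.7702i) = (-0.06674 + 0.009137i)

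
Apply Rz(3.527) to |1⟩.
(-0.1915 + 0.9815i)|1⟩

Rz(3.527) = [[e^(−iθ/2), 0], [0, e^(iθ/2)]] with e^(±iθ/2) = cos(θ/2) ± i·sin(θ/2); θ = 3.527, cos(θ/2) ≈ -0.191513, sin(θ/2) ≈ 0.98149.
With a = amp(|0⟩) = 0 and b = amp(|1⟩) = 1:
new amp(|0⟩) = (-0.191513 - 0.98149i)·a = 0
new amp(|1⟩) = (-0.191513 + 0.98149i)·b = (-0.1915 + 0.9815i)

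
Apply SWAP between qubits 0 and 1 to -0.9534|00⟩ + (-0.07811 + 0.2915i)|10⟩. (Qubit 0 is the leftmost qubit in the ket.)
-0.9534|00⟩ + (-0.07811 + 0.2915i)|01⟩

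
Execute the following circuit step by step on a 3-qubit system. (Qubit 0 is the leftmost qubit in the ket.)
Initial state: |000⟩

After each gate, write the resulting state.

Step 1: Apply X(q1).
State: |010⟩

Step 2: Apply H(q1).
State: 1/√2|000⟩ - 1/√2|010⟩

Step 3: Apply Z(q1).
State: 1/√2|000⟩ + 1/√2|010⟩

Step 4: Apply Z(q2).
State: 1/√2|000⟩ + 1/√2|010⟩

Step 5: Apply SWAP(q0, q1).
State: 1/√2|000⟩ + 1/√2|100⟩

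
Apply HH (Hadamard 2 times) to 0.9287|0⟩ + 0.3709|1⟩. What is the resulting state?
0.9287|0⟩ + 0.3709|1⟩

H² = I, so an even number of Hadamards cancels: H^2 = I and the state is unchanged.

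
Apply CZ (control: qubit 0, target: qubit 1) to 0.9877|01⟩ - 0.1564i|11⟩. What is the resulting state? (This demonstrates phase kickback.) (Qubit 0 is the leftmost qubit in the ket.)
0.9877|01⟩ + 0.1564i|11⟩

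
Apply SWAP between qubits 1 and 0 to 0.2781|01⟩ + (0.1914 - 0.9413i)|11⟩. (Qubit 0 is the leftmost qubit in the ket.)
0.2781|10⟩ + (0.1914 - 0.9413i)|11⟩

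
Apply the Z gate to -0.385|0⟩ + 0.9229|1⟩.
-0.385|0⟩ - 0.9229|1⟩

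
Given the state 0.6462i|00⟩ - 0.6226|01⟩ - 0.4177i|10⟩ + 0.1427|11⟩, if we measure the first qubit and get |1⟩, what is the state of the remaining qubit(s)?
-0.9463i|0⟩ + 0.3233|1⟩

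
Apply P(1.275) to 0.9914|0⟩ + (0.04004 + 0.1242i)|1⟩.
0.9914|0⟩ + (-0.1071 + 0.07451i)|1⟩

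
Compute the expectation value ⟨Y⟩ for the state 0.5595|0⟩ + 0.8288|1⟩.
0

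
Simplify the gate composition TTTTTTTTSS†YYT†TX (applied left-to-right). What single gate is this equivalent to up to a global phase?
X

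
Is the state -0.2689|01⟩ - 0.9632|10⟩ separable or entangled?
Entangled

Writing the state as a|00⟩ + b|01⟩ + c|10⟩ + d|11⟩, it is a product state iff ad − bc = 0.
Here (a, b, c, d) = (0, -0.2689, -0.9632, 0): ad − bc = (0)(0) − (-0.2689)(-0.9632) = -0.259 ≠ 0, so the state is entangled.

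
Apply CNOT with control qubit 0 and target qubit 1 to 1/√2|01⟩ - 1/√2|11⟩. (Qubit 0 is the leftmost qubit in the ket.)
1/√2|01⟩ - 1/√2|10⟩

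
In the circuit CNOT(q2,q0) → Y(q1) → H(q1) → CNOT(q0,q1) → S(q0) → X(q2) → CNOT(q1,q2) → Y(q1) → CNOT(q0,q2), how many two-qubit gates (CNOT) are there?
4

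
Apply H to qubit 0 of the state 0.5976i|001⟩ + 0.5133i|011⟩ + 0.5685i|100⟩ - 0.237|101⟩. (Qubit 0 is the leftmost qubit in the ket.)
0.402i|000⟩ + (-0.1676 + 0.4226i)|001⟩ + 0.363i|011⟩ - 0.402i|100⟩ + (0.1676 + 0.4226i)|101⟩ + 0.363i|111⟩

H on qubit 0 mixes each pair of kets that differ only in qubit 0: amplitudes (a, b) of (|…0…⟩, |…1…⟩) become ((a + b)/√2, (a − b)/√2). Kets absent from the input have amplitude 0.
(|000⟩, |100⟩): (a, b) = (0, 0.5685i) → (0.402i, -0.402i)
(|001⟩, |101⟩): (a, b) = (0.5976i, -0.237) → ((-0.1676 + 0.4226i), (0.1676 + 0.4226i))
(|011⟩, |111⟩): (a, b) = (0.5133i, 0) → (0.363i, 0.363i)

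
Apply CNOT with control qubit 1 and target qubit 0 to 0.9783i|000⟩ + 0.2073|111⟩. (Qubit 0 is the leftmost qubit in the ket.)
0.9783i|000⟩ + 0.2073|011⟩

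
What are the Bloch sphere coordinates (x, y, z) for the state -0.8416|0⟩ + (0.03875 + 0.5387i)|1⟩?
(-0.06522, -0.9067, 0.4166)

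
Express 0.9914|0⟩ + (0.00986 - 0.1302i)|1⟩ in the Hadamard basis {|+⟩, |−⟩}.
(0.708 - 0.09207i)|+⟩ + (0.6941 + 0.09207i)|−⟩

With |ψ⟩ = α|0⟩ + β|1⟩, the Hadamard-basis coefficients are ⟨+|ψ⟩ = (α + β)/√2 and ⟨−|ψ⟩ = (α − β)/√2.
Here α = 0.9914, β = (0.00986 - 0.1302i): (α + β)/√2 = (0.708 - 0.09207i), (α − β)/√2 = (0.6941 + 0.09207i).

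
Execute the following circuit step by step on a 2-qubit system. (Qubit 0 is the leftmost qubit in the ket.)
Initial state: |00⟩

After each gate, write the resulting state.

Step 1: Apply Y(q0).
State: i|10⟩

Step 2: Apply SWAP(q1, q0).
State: i|01⟩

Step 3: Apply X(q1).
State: i|00⟩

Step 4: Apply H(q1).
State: (1/√2)i|00⟩ + (1/√2)i|01⟩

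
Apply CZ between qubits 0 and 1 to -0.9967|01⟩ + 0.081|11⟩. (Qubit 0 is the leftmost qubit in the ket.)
-0.9967|01⟩ - 0.081|11⟩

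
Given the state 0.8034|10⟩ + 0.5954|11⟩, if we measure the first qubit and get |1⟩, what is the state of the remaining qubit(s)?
0.8034|0⟩ + 0.5954|1⟩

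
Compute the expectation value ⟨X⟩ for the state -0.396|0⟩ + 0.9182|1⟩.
-0.7272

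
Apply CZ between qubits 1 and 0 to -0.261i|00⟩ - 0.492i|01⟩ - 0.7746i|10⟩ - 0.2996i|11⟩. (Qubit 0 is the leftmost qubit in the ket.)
-0.261i|00⟩ - 0.492i|01⟩ - 0.7746i|10⟩ + 0.2996i|11⟩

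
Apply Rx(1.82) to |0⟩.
0.6137|0⟩ - 0.7895i|1⟩

Rx(1.82) = [[cos(θ/2), −i·sin(θ/2)], [−i·sin(θ/2), cos(θ/2)]]; θ = 1.82, cos(θ/2) ≈ 0.613746, sin(θ/2) ≈ 0.789504.
With a = amp(|0⟩) = 1 and b = amp(|1⟩) = 0:
new amp(|0⟩) = (0.613746)·a + (-0.789504i)·b = 0.6137
new amp(|1⟩) = (-0.789504i)·a + (0.613746)·b = -0.7895i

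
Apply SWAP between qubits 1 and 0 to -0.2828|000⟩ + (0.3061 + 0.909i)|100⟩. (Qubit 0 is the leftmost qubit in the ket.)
-0.2828|000⟩ + (0.3061 + 0.909i)|010⟩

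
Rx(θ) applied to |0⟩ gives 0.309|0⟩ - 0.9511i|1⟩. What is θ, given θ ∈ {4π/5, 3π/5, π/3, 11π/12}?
4π/5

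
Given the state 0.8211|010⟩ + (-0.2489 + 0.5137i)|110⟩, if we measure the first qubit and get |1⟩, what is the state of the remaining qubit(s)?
(-0.436 + 0.8999i)|10⟩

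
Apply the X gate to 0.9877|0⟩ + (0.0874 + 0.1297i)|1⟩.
(0.0874 + 0.1297i)|0⟩ + 0.9877|1⟩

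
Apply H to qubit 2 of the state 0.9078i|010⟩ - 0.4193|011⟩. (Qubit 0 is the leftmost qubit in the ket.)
(-0.2965 + 0.6419i)|010⟩ + (0.2965 + 0.6419i)|011⟩

H on qubit 2 mixes each pair of kets that differ only in qubit 2: amplitudes (a, b) of (|…0…⟩, |…1…⟩) become ((a + b)/√2, (a − b)/√2). Kets absent from the input have amplitude 0.
(|010⟩, |011⟩): (a, b) = (0.9078i, -0.4193) → ((-0.2965 + 0.6419i), (0.2965 + 0.6419i))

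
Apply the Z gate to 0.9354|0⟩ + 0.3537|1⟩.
0.9354|0⟩ - 0.3537|1⟩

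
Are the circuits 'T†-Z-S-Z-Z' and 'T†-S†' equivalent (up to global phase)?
Yes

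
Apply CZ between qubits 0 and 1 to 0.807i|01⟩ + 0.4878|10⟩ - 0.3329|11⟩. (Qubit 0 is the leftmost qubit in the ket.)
0.807i|01⟩ + 0.4878|10⟩ + 0.3329|11⟩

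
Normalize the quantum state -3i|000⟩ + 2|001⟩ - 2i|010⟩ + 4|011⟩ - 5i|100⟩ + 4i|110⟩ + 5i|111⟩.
-0.3015i|000⟩ + 0.201|001⟩ - 0.201i|010⟩ + 0.402|011⟩ - 0.5025i|100⟩ + 0.402i|110⟩ + 0.5025i|111⟩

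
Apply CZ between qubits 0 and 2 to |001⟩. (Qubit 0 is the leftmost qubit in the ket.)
|001⟩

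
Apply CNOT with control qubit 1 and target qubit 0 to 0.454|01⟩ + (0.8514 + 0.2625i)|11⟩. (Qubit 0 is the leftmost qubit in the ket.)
(0.8514 + 0.2625i)|01⟩ + 0.454|11⟩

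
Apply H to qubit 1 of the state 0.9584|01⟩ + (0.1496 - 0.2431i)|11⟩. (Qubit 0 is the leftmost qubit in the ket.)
0.6777|00⟩ - 0.6777|01⟩ + (0.1058 - 0.1719i)|10⟩ + (-0.1058 + 0.1719i)|11⟩

H on qubit 1 mixes each pair of kets that differ only in qubit 1: amplitudes (a, b) of (|…0…⟩, |…1…⟩) become ((a + b)/√2, (a − b)/√2). Kets absent from the input have amplitude 0.
(|00⟩, |01⟩): (a, b) = (0, 0.9584) → (0.6777, -0.6777)
(|10⟩, |11⟩): (a, b) = (0, (0.1496 - 0.2431i)) → ((0.1058 - 0.1719i), (-0.1058 + 0.1719i))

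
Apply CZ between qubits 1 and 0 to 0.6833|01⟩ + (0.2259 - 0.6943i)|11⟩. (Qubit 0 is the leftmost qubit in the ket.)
0.6833|01⟩ + (-0.2259 + 0.6943i)|11⟩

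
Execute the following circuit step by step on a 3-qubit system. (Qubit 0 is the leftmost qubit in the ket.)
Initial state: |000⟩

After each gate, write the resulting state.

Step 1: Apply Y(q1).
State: i|010⟩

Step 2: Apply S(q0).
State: i|010⟩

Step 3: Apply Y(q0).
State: -|110⟩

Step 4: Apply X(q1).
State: -|100⟩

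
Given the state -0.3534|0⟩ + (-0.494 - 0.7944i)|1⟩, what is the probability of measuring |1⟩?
0.8751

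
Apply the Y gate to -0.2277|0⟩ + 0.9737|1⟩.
-0.9737i|0⟩ - 0.2277i|1⟩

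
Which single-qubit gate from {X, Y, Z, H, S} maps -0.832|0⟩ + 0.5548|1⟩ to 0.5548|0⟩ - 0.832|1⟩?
X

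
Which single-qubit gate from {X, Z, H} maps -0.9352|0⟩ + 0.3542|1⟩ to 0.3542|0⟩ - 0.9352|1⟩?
X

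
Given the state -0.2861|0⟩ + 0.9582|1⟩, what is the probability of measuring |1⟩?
0.9181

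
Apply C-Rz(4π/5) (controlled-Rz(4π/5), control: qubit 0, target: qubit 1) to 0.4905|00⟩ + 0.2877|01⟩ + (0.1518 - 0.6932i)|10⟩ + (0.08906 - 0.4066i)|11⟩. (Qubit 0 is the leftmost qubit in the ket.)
0.4905|00⟩ + 0.2877|01⟩ + (-0.6124 - 0.3586i)|10⟩ + (0.4142 - 0.04095i)|11⟩

C-Rz(4π/5) leaves the control-|0⟩ kets |00⟩, |01⟩ unchanged and applies Rz(4π/5) to qubit 1 on the control-|1⟩ pair (|10⟩, |11⟩).
Rz(4π/5) = [[e^(−iθ/2), 0], [0, e^(iθ/2)]] with e^(±iθ/2) = cos(θ/2) ± i·sin(θ/2); θ = 4π/5, cos(θ/2) ≈ 0.309017, sin(θ/2) ≈ 0.951057.
With a = amp(|10⟩) = (0.1518 - 0.6932i) and b = amp(|11⟩) = (0.08906 - 0.4066i):
new amp(|10⟩) = (0.309017 - 0.951057i)·a = (-0.6124 - 0.3586i)
new amp(|11⟩) = (0.309017 + 0.951057i)·b = (0.4142 - 0.04095i)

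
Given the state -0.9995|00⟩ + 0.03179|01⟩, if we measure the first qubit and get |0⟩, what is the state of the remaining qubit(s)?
-0.9995|0⟩ + 0.03179|1⟩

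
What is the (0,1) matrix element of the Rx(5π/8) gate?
-0.8315i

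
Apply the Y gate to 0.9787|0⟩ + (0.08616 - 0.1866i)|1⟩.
(-0.1866 - 0.08616i)|0⟩ + 0.9787i|1⟩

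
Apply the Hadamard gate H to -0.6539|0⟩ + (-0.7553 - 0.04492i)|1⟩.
(-0.9965 - 0.03176i)|0⟩ + (0.0717 + 0.03176i)|1⟩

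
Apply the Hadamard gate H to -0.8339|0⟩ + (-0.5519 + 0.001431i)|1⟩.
(-0.9799 + 0.001012i)|0⟩ + (-0.1994 - 0.001012i)|1⟩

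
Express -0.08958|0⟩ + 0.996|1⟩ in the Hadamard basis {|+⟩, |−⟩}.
0.6409|+⟩ - 0.7676|−⟩

With |ψ⟩ = α|0⟩ + β|1⟩, the Hadamard-basis coefficients are ⟨+|ψ⟩ = (α + β)/√2 and ⟨−|ψ⟩ = (α − β)/√2.
Here α = -0.08958, β = 0.996: (α + β)/√2 = 0.6409, (α − β)/√2 = -0.7676.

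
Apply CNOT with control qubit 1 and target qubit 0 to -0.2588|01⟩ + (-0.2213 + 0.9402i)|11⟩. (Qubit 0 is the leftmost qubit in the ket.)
(-0.2213 + 0.9402i)|01⟩ - 0.2588|11⟩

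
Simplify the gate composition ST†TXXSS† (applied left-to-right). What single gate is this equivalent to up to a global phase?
S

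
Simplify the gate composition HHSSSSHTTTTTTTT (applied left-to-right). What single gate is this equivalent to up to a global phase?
H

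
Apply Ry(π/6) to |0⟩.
0.9659|0⟩ + 0.2588|1⟩

Ry(π/6) = [[cos(θ/2), −sin(θ/2)], [sin(θ/2), cos(θ/2)]]; θ = π/6, cos(θ/2) ≈ 0.965926, sin(θ/2) ≈ 0.258819.
With a = amp(|0⟩) = 1 and b = amp(|1⟩) = 0:
new amp(|0⟩) = (0.965926)·a + (-0.258819)·b = 0.9659
new amp(|1⟩) = (0.258819)·a + (0.965926)·b = 0.2588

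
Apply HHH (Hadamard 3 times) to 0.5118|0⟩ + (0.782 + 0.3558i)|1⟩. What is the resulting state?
(0.9149 + 0.2516i)|0⟩ + (-0.1911 - 0.2516i)|1⟩

H² = I, so H^3 = H: a single Hadamard. With (a, b) = (0.5118, (0.782 + 0.3558i)), H gives ((a + b)/√2, (a − b)/√2) = ((0.9149 + 0.2516i), (-0.1911 - 0.2516i)).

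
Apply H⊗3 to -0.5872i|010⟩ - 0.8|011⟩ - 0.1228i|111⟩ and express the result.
(-0.2828 - 0.251i)|000⟩ + (0.2828 - 0.1642i)|001⟩ + (0.2828 + 0.251i)|010⟩ + (-0.2828 + 0.1642i)|011⟩ + (-0.2828 - 0.1642i)|100⟩ + (0.2828 - 0.251i)|101⟩ + (0.2828 + 0.1642i)|110⟩ + (-0.2828 + 0.251i)|111⟩

H⊗3 gives amp(|y⟩) = (1/2√2) Σ_x (−1)^(x·y) amp(|x⟩), where x·y is the number of positions in which both x and y have a 1.
|000⟩: (-0.5872i - 0.8 - 0.1228i)/(2√2) = (-0.2828 - 0.251i)
|001⟩: (-0.5872i + 0.8 + 0.1228i)/(2√2) = (0.2828 - 0.1642i)
|010⟩: (0.5872i + 0.8 + 0.1228i)/(2√2) = (0.2828 + 0.251i)
|011⟩: (0.5872i - 0.8 - 0.1228i)/(2√2) = (-0.2828 + 0.1642i)
|100⟩: (-0.5872i - 0.8 + 0.1228i)/(2√2) = (-0.2828 - 0.1642i)
|101⟩: (-0.5872i + 0.8 - 0.1228i)/(2√2) = (0.2828 - 0.251i)
|110⟩: (0.5872i + 0.8 - 0.1228i)/(2√2) = (0.2828 + 0.1642i)
|111⟩: (0.5872i - 0.8 + 0.1228i)/(2√2) = (-0.2828 + 0.251i)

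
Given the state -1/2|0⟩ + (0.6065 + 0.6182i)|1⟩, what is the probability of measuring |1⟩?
0.75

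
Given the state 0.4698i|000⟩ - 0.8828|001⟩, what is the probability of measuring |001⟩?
0.7793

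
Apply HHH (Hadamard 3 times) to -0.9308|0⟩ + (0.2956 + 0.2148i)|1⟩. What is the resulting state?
(-0.4492 + 0.1519i)|0⟩ + (-0.8672 - 0.1519i)|1⟩

H² = I, so H^3 = H: a single Hadamard. With (a, b) = (-0.9308, (0.2956 + 0.2148i)), H gives ((a + b)/√2, (a − b)/√2) = ((-0.4492 + 0.1519i), (-0.8672 - 0.1519i)).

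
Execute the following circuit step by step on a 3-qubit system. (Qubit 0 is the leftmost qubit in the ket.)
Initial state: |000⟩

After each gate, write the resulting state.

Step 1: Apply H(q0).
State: 1/√2|000⟩ + 1/√2|100⟩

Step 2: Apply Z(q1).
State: 1/√2|000⟩ + 1/√2|100⟩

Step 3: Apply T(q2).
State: 1/√2|000⟩ + 1/√2|100⟩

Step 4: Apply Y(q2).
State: (1/√2)i|001⟩ + (1/√2)i|101⟩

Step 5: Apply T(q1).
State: (1/√2)i|001⟩ + (1/√2)i|101⟩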